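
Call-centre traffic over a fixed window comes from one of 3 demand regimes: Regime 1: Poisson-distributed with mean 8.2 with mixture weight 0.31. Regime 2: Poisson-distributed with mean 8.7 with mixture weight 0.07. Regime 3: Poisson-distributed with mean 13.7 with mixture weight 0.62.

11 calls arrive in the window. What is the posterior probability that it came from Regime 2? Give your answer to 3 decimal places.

Posterior ∝ prior × likelihood, so P(k | x) ∝ π_k f_k(x); normalise over all components.
Poisson probabilities:
  p_1 = e^(−8.2)·8.2^11/11! = 0.07755
  p_2 = e^(−8.7)·8.7^11/11! = 0.0901974
  p_3 = e^(−13.7)·13.7^11/11! = 0.0897297
Unnormalised posteriors:
  π_1·p_1 = 0.31 × 0.07755 = 0.0240405
  π_2·p_2 = 0.07 × 0.0901974 = 0.00631382
  π_3·p_3 = 0.62 × 0.0897297 = 0.0556324
Marginal: 0.0240405 + 0.00631382 + 0.0556324 = 0.0859867
So the posterior for Regime 2 is 0.00631382 / 0.0859867 ≈ 0.073.

0.073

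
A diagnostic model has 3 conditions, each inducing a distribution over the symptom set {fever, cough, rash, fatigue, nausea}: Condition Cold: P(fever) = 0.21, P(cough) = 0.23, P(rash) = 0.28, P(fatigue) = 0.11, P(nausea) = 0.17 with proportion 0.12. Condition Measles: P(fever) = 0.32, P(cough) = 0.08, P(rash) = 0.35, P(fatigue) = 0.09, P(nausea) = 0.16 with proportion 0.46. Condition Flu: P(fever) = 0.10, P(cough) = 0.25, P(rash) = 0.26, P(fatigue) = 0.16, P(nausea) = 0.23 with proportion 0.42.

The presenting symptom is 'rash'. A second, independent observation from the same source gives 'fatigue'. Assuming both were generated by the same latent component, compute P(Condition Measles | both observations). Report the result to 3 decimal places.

Apply Bayes' rule: the posterior for each component is proportional to its prior times its likelihood at x.
Since both observations come from the same component, the likelihood for component k is f_k(x₁)·f_k(x₂).
  f_Cold = [0.28] × [0.11] = 0.0308
  f_Measles = [0.35] × [0.09] = 0.0315
  f_Flu = [0.26] × [0.16] = 0.0416
Weight by the priors:
  π_Cold·f_Cold = 0.12 × 0.0308 = 0.003696
  π_Measles·f_Measles = 0.46 × 0.0315 = 0.01449
  π_Flu·f_Flu = 0.42 × 0.0416 = 0.017472
Marginal: 0.003696 + 0.01449 + 0.017472 = 0.035658
P(Condition Measles | x₁, x₂) = 0.01449 / 0.035658 ≈ 0.406

0.406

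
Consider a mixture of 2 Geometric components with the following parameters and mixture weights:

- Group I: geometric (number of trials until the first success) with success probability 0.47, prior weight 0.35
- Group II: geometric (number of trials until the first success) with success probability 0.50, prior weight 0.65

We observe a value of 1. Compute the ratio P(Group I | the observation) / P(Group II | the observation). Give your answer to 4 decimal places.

The posterior odds equal the prior odds times the likelihood ratio: (w_i/w_j)·(f_i(x)/f_j(x)).
Component likelihoods at x = 1:
  L_I = 0.47·(1−0.47)^0 = 0.47·1 = 0.47
  L_II = 0.50·(1−0.50)^0 = 0.50·1 = 0.5
Odds = (0.35/0.65) × (0.47/0.5) = 0.538462 × 0.94 ≈ 0.5062

0.5062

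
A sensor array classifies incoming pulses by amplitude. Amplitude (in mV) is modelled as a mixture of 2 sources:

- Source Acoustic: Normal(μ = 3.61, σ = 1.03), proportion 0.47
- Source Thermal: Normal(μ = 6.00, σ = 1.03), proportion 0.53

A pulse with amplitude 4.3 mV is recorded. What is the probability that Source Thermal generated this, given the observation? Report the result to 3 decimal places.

The responsibility of component k is π_k f_k(x) divided by Σ_j π_j f_j(x).
Evaluate each component's likelihood at the observed value:
  L_Acoustic = (1/(1.03·√(2π)))·exp(−(4.3−3.61)²/(2·1.03²)) = 0.387323·exp(-0.22438) = 0.309474
  L_Thermal = (1/(1.03·√(2π)))·exp(−(4.3−6.00)²/(2·1.03²)) = 0.387323·exp(-1.36205) = 0.0992068
Prior × likelihood for each component:
  π_Acoustic·L_Acoustic = 0.47 × 0.309474 = 0.145453
  π_Thermal·L_Thermal = 0.53 × 0.0992068 = 0.0525796
Normaliser: 0.145453 + 0.0525796 = 0.198032
P(Source Thermal | data) = 0.0525796 / 0.198032 ≈ 0.266

0.266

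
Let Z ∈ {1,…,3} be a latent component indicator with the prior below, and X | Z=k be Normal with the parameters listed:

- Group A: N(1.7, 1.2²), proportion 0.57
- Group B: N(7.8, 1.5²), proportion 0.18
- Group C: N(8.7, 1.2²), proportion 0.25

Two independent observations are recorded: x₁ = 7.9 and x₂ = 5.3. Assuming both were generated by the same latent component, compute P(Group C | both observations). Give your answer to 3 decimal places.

0.112

By Bayes' theorem, P(k | x) = P(Z=k) f_k(x) / Σ_j P(Z=j) f_j(x).
Since both observations come from the same component, the likelihood for component k is f_k(x₁)·f_k(x₂).
  L_A = [(1/(1.2·√(2π)))·exp(−(7.9−1.7)²/(2·1.2²)) = 0.332452·exp(-13.34722) = 5.31011e-07] × [0.00369321] = 1.96114e-09
  L_B = [(1/(1.5·√(2π)))·exp(−(7.9−7.8)²/(2·1.5²)) = 0.265962·exp(-0.00222) = 0.265371] × [0.0663181] = 0.0175989
  L_C = [(1/(1.2·√(2π)))·exp(−(7.9−8.7)²/(2·1.2²)) = 0.332452·exp(-0.22222) = 0.266207] × [0.00600508] = 0.00159859
Prior × likelihood for each component:
  P(Z=A)·L_A = 0.57 × 1.96114e-09 = 1.11785e-09
  P(Z=B)·L_B = 0.18 × 0.0175989 = 0.0031678
  P(Z=C)·L_C = 0.25 × 0.00159859 = 0.000399648
Sum: 1.11785e-09 + 0.0031678 + 0.000399648 = 0.00356745
So the posterior for Group C is 0.000399648 / 0.00356745 ≈ 0.112.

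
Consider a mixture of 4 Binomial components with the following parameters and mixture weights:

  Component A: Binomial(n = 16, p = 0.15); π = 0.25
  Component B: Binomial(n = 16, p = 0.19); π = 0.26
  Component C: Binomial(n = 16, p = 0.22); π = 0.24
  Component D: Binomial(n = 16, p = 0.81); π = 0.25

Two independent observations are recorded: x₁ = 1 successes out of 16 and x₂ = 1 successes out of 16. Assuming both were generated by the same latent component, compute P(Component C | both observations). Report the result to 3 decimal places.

0.101

Posterior ∝ prior × likelihood, so P(k | x) ∝ P(Z=k) f_k(x); normalise over all components.
Since both observations come from the same component, the likelihood for component k is f_k(x₁)·f_k(x₂).
  L_A = [C(16,1)·0.15^1·0.85^15 = 16·0.15·0.0873542 = 0.20965] × [0.20965] = 0.0439532
  L_B = [C(16,1)·0.19^1·0.81^15 = 16·0.19·0.0423912 = 0.128869] × [0.128869] = 0.0166073
  L_C = [C(16,1)·0.22^1·0.78^15 = 16·0.22·0.0240668 = 0.0847153] × [0.0847153] = 0.00717668
  L_D = [C(16,1)·0.81^1·0.19^15 = 16·0.81·1.51811e-11 = 1.96747e-10] × [1.96747e-10] = 3.87095e-20
Weight by the priors:
  P(Z=A)·L_A = 0.25 × 0.0439532 = 0.0109883
  P(Z=B)·L_B = 0.26 × 0.0166073 = 0.00431789
  P(Z=C)·L_C = 0.24 × 0.00717668 = 0.0017224
  P(Z=D)·L_D = 0.25 × 3.87095e-20 = 9.67739e-21
Marginal: 0.0109883 + 0.00431789 + 0.0017224 + 9.67739e-21 = 0.0170286
P(Component C | x₁, x₂) ≈ 0.101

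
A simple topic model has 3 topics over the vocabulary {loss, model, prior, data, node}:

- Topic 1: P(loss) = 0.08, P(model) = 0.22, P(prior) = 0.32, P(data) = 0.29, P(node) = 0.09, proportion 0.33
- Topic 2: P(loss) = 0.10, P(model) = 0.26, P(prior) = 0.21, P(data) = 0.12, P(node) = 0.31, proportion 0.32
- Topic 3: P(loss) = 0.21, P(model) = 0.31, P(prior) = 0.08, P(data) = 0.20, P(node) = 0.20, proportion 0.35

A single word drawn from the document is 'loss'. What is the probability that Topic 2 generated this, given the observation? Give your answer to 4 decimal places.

P(component k | x) = w_k·f_k(x) / marginal(x), where marginal(x) = Σ_j w_j·f_j(x).
Component likelihoods at x = 'loss':
  f_1 = 0.08
  f_2 = 0.1
  f_3 = 0.21
Prior × likelihood for each component:
  w_1·f_1 = 0.33 × 0.08 = 0.0264
  w_2·f_2 = 0.32 × 0.1 = 0.032
  w_3·f_3 = 0.35 × 0.21 = 0.0735
Marginal: 0.0264 + 0.032 + 0.0735 = 0.1319
P(Topic 2 | the observation) ≈ 0.2426

0.2426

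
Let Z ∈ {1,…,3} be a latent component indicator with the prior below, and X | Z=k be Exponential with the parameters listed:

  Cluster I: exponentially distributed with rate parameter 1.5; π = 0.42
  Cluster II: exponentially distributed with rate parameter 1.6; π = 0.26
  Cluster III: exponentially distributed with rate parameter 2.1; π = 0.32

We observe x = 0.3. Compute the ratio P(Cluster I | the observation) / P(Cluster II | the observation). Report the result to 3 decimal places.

Only the two components matter; the odds are (π_i f_i(x)) / (π_j f_j(x)).
Exponential densities:
  L_I = 1.5·e^(−1.5·0.3) = 1.5·e^(−0.4500) = 0.956442
  L_II = 1.6·e^(−1.6·0.3) = 1.6·e^(−0.4800) = 0.990053
  L_III = 2.1·e^(−2.1·0.3) = 2.1·e^(−0.6300) = 1.11844
Posterior odds = (π_I·L_I) / (π_II·L_II) = (0.42·0.956442) / (0.26·0.990053) = 0.401706 / 0.257414 ≈ 1.561

1.561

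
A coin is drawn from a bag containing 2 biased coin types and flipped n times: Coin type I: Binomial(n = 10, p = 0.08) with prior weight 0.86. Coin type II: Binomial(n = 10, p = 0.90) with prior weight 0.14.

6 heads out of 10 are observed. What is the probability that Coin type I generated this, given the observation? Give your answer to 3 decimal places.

Posterior ∝ prior × likelihood, so P(k | x) ∝ π_k f_k(x); normalise over all components.
Binomial probabilities:
  L_I = 3.94376e-05
  L_II = 0.0111603
Weight by the priors:
  π_I·L_I = 0.86 × 3.94376e-05 = 3.39163e-05
  π_II·L_II = 0.14 × 0.0111603 = 0.00156244
Normaliser: 3.39163e-05 + 0.00156244 = 0.00159635
P(Coin type I | 6 heads out of 10) ≈ 0.021

0.021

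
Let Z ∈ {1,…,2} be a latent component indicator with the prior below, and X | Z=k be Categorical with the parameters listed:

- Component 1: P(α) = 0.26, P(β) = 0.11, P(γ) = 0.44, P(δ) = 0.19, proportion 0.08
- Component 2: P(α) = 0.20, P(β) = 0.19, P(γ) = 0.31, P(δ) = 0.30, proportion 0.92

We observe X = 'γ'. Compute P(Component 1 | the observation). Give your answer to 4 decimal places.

P(component k | x) = π_k·f_k(x) / marginal(x), where marginal(x) = Σ_j π_j·f_j(x).
Categorical probabilities:
  L_1 = P(γ | comp) = 0.44
  L_2 = P(γ | comp) = 0.31
Prior × likelihood for each component:
  π_1·L_1 = 0.08 × 0.44 = 0.0352
  π_2·L_2 = 0.92 × 0.31 = 0.2852
Sum: 0.0352 + 0.2852 = 0.3204
P(Component 1 | data) = 0.0352 / 0.3204 ≈ 0.1099

0.1099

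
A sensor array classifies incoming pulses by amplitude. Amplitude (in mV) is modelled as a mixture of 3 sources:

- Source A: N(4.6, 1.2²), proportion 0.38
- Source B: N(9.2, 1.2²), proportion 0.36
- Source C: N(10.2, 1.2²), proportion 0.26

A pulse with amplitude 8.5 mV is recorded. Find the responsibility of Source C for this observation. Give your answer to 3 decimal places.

The responsibility of component k is w_k f_k(x) divided by Σ_j w_j f_j(x).
Evaluate each component's likelihood at the observed value:
  f_A = (1/(1.2·√(2π)))·exp(−(8.5−4.6)²/(2·1.2²)) = 0.332452·exp(-5.28125) = 0.00169087
  f_B = (1/(1.2·√(2π)))·exp(−(8.5−9.2)²/(2·1.2²)) = 0.332452·exp(-0.17014) = 0.280439
  f_C = (1/(1.2·√(2π)))·exp(−(8.5−10.2)²/(2·1.2²)) = 0.332452·exp(-1.00347) = 0.121878
Weight by the priors:
  w_A·f_A = 0.38 × 0.00169087 = 0.000642532
  w_B·f_B = 0.36 × 0.280439 = 0.100958
  w_C·f_C = 0.26 × 0.121878 = 0.0316884
Normaliser: 0.000642532 + 0.100958 + 0.0316884 = 0.133289
P(Source C | the observation) ≈ 0.238

0.238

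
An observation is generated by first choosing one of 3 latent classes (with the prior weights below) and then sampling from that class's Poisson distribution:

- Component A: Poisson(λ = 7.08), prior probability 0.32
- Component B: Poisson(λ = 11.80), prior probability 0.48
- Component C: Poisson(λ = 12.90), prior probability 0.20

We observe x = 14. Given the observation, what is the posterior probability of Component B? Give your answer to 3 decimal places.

Posterior ∝ prior × likelihood, so P(k | x) ∝ w_k f_k(x); normalise over all components.
Poisson probabilities:
  f_A = e^(−7.08)·7.08^14/14! = 0.00767807
  f_B = e^(−11.80)·11.80^14/14! = 0.0873504
  f_C = e^(−12.90)·12.90^14/14! = 0.101263
Unnormalised posteriors:
  w_A·f_A = 0.32 × 0.00767807 = 0.00245698
  w_B·f_B = 0.48 × 0.0873504 = 0.0419282
  w_C·f_C = 0.20 × 0.101263 = 0.0202525
Sum: 0.00245698 + 0.0419282 + 0.0202525 = 0.0646377
P(Component B | the observation) = 0.0419282 / 0.0646377 ≈ 0.649

0.649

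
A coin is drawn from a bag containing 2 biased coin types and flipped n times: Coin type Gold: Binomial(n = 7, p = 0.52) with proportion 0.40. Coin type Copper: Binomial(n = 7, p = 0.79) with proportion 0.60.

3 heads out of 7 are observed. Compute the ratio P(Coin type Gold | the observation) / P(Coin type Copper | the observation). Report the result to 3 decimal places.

Only the two components matter; the odds are (π_i f_i(x)) / (π_j f_j(x)).
Binomial probabilities:
  p_Gold = C(7,3)·0.52^3·0.48^4 = 35·0.140608·0.0530842 = 0.261242
  p_Copper = C(7,3)·0.79^3·0.21^4 = 35·0.493039·0.00194481 = 0.0335604
Odds = (0.40/0.60) × (0.261242/0.0335604) = 0.666667 × 7.78425 ≈ 5.189

5.189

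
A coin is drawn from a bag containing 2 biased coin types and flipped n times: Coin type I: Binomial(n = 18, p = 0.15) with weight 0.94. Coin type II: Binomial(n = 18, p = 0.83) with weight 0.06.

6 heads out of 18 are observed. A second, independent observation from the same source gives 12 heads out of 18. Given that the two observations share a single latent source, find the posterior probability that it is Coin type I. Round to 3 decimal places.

The responsibility of component k is π_k f_k(x) divided by Σ_j π_j f_j(x).
Since both observations come from the same component, the likelihood for component k is f_k(x₁)·f_k(x₂).
  p_I = [C(18,6)·0.15^6·0.85^12 = 18564·1.13906e-05·0.142242 = 0.0300778] × [9.08406e-07] = 2.73229e-08
  p_II = [C(18,6)·0.83^6·0.17^12 = 18564·0.32694·5.82622e-10 = 3.53612e-06] × [0.0478963] = 1.69367e-07
Multiply by the mixture weights:
  π_I·p_I = 0.94 × 2.73229e-08 = 2.56835e-08
  π_II·p_II = 0.06 × 1.69367e-07 = 1.0162e-08
Marginal: 2.56835e-08 + 1.0162e-08 = 3.58455e-08
P(Coin type I | x) = 2.56835e-08 / 3.58455e-08 ≈ 0.717

0.717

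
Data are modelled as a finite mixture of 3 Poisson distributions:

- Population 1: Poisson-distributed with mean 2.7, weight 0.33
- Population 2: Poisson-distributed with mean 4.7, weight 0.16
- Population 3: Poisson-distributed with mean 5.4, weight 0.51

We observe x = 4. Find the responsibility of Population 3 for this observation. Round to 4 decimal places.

0.5091

Posterior ∝ prior × likelihood, so P(k | x) ∝ w_k f_k(x); normalise over all components.
Evaluate each component's likelihood at the observed value:
  f_1 = e^(−2.7)·2.7^4/4! = 0.148816
  f_2 = e^(−4.7)·4.7^4/4! = 0.184925
  f_3 = e^(−5.4)·5.4^4/4! = 0.16002
Multiply by the mixture weights:
  w_1·f_1 = 0.33 × 0.148816 = 0.0491092
  w_2·f_2 = 0.16 × 0.184925 = 0.029588
  w_3·f_3 = 0.51 × 0.16002 = 0.0816101
Marginal: 0.0491092 + 0.029588 + 0.0816101 = 0.160307
So the posterior for Population 3 is 0.0816101 / 0.160307 ≈ 0.5091.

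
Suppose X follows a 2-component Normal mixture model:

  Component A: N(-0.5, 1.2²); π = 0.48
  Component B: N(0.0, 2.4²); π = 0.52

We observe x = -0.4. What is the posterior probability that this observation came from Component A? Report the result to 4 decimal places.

0.6510

The responsibility of component k is π_k f_k(x) divided by Σ_j π_j f_j(x).
Evaluate each component's likelihood at the observed value:
  L_A = (1/(1.2·√(2π)))·exp(−(-0.4−-0.5)²/(2·1.2²)) = 0.332452·exp(-0.00347) = 0.3313
  L_B = (1/(2.4·√(2π)))·exp(−(-0.4−0.0)²/(2·2.4²)) = 0.166226·exp(-0.01389) = 0.163933
Weight by the priors:
  π_A·L_A = 0.48 × 0.3313 = 0.159024
  π_B·L_B = 0.52 × 0.163933 = 0.0852453
Sum: 0.159024 + 0.0852453 = 0.244269
Responsibility of Component A: 0.159024 / 0.244269 ≈ 0.6510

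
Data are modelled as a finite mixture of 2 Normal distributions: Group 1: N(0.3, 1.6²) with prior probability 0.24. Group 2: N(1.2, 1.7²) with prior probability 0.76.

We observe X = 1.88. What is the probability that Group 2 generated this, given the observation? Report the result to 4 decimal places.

Posterior ∝ prior × likelihood, so P(k | x) ∝ P(Z=k) f_k(x); normalise over all components.
Component likelihoods at x = 1.88:
  f_1 = (1/(1.6·√(2π)))·exp(−(1.88−0.3)²/(2·1.6²)) = 0.249339·exp(-0.48758) = 0.153122
  f_2 = (1/(1.7·√(2π)))·exp(−(1.88−1.2)²/(2·1.7²)) = 0.234672·exp(-0.08000) = 0.216629
Unnormalised posteriors:
  P(Z=1)·f_1 = 0.24 × 0.153122 = 0.0367493
  P(Z=2)·f_2 = 0.76 × 0.216629 = 0.164638
Sum: 0.0367493 + 0.164638 = 0.201388
So the posterior for Group 2 is 0.164638 / 0.201388 ≈ 0.8175.

0.8175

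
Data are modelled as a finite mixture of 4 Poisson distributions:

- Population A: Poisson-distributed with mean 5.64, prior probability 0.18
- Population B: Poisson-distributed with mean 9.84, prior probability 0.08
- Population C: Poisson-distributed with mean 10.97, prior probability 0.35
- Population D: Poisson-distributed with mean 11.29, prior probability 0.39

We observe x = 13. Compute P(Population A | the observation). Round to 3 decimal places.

Apply Bayes' rule: the posterior for each component is proportional to its prior times its likelihood at x.
Component likelihoods at x = 13:
  p_A = 0.0033337
  p_B = 0.0693742
  p_C = 0.0920864
  p_D = 0.0971754
Prior × likelihood for each component:
  P(Z=A)·p_A = 0.18 × 0.0033337 = 0.000600067
  P(Z=B)·p_B = 0.08 × 0.0693742 = 0.00554994
  P(Z=C)·p_C = 0.35 × 0.0920864 = 0.0322302
  P(Z=D)·p_D = 0.39 × 0.0971754 = 0.0378984
Denominator: 0.000600067 + 0.00554994 + 0.0322302 + 0.0378984 = 0.0762786
P(Population A | x) ≈ 0.008

0.008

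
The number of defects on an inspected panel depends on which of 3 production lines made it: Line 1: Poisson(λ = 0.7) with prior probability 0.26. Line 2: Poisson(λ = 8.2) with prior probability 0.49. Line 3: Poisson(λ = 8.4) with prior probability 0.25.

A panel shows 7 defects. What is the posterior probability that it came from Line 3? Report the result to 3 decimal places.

By Bayes' theorem, P(k | x) = P(Z=k) f_k(x) / Σ_j P(Z=j) f_j(x).
Evaluate each component's likelihood at the observed value:
  p_1 = e^(−0.7)·0.7^7/7! = 8.11427e-06
  p_2 = e^(−8.2)·8.2^7/7! = 0.135848
  p_3 = e^(−8.4)·8.4^7/7! = 0.131659
Prior × likelihood for each component:
  P(Z=1)·p_1 = 0.26 × 8.11427e-06 = 2.10971e-06
  P(Z=2)·p_2 = 0.49 × 0.135848 = 0.0665653
  P(Z=3)·p_3 = 0.25 × 0.131659 = 0.0329148
Sum: 2.10971e-06 + 0.0665653 + 0.0329148 = 0.0994822
P(Line 3 | data) ≈ 0.331

0.331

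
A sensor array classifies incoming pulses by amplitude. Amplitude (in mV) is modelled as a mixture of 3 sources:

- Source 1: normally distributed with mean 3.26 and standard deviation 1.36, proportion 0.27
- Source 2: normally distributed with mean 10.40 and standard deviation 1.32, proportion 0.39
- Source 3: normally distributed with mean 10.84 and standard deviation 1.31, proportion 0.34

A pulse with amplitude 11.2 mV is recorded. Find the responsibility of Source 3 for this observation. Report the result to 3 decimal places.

Posterior ∝ prior × likelihood, so P(k | x) ∝ π_k f_k(x); normalise over all components.
Component likelihoods at x = 11.2 mV:
  f_1 = 1.16388e-08
  f_2 = 0.251522
  f_3 = 0.293251
Unnormalised posteriors:
  π_1·f_1 = 0.27 × 1.16388e-08 = 3.14248e-09
  π_2·f_2 = 0.39 × 0.251522 = 0.0980936
  π_3·f_3 = 0.34 × 0.293251 = 0.0997054
Sum: 3.14248e-09 + 0.0980936 + 0.0997054 = 0.197799
So the posterior for Source 3 is 0.0997054 / 0.197799 ≈ 0.504.

0.504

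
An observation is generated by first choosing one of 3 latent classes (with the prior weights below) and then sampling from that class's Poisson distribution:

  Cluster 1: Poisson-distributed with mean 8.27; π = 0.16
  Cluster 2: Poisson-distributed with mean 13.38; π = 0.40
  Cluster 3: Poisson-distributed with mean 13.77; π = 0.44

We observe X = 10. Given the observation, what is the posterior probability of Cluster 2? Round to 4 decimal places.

P(component k | x) = P(Z=k)·f_k(x) / marginal(x), where marginal(x) = Σ_j P(Z=j)·f_j(x).
Component likelihoods at x = 10:
  p_1 = e^(−8.27)·8.27^10/10! = 0.105603
  p_2 = e^(−13.38)·13.38^10/10! = 0.0783318
  p_3 = e^(−13.77)·13.77^10/10! = 0.0706873
Multiply by the mixture weights:
  P(Z=1)·p_1 = 0.16 × 0.105603 = 0.0168965
  P(Z=2)·p_2 = 0.40 × 0.0783318 = 0.0313327
  P(Z=3)·p_3 = 0.44 × 0.0706873 = 0.0311024
Evidence: 0.0168965 + 0.0313327 + 0.0311024 = 0.0793316
Responsibility of Cluster 2: 0.0313327 / 0.0793316 ≈ 0.3950

0.3950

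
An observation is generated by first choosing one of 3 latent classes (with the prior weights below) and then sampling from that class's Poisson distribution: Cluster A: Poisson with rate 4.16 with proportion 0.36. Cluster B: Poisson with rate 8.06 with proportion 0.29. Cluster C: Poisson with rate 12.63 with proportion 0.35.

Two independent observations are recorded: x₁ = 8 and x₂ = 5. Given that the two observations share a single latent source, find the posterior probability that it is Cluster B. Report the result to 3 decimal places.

P(component k | x) = P(Z=k)·f_k(x) / marginal(x), where marginal(x) = Σ_j P(Z=j)·f_j(x).
Since both observations come from the same component, the likelihood for component k is f_k(x₁)·f_k(x₂).
  p_A = [e^(−4.16)·4.16^8/8! = 0.0347185] × [0.162039] = 0.00562576
  p_B = [e^(−8.06)·8.06^8/8! = 0.139555] × [0.0895531] = 0.0124976
  p_C = [e^(−12.63)·12.63^8/8! = 0.0525493] × [0.00876388] = 0.000460536
Unnormalised posteriors:
  P(Z=A)·p_A = 0.36 × 0.00562576 = 0.00202527
  P(Z=B)·p_B = 0.29 × 0.0124976 = 0.0036243
  P(Z=C)·p_C = 0.35 × 0.000460536 = 0.000161187
Normaliser: 0.00202527 + 0.0036243 + 0.000161187 = 0.00581077
Responsibility of Cluster B: 0.0036243 / 0.00581077 ≈ 0.624

0.624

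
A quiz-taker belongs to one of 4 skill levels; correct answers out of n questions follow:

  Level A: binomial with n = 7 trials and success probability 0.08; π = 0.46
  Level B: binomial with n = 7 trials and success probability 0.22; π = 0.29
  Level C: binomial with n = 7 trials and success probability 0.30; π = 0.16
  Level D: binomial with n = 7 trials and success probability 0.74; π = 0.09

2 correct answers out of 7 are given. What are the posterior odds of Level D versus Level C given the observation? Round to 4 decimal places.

Only the two components matter; the odds are (w_i f_i(x)) / (w_j f_j(x)).
Component likelihoods at x = 2 correct answers out of 7:
  f_A = C(7,2)·0.08^2·0.92^5 = 21·0.0064·0.659082 = 0.0885806
  f_B = C(7,2)·0.22^2·0.78^5 = 21·0.0484·0.288717 = 0.293452
  f_C = C(7,2)·0.30^2·0.70^5 = 21·0.09·0.16807 = 0.317652
  f_D = C(7,2)·0.74^2·0.26^5 = 21·0.5476·0.00118814 = 0.0136631
Odds = (0.09/0.16) × (0.0136631/0.317652) = 0.5625 × 0.0430128 ≈ 0.0242

0.0242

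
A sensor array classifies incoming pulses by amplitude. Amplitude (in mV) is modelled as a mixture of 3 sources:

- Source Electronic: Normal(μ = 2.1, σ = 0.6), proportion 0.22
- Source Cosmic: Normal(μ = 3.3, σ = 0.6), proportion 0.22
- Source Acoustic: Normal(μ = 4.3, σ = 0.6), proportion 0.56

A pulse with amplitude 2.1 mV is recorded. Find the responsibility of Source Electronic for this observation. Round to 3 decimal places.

By Bayes' theorem, P(k | x) = π_k f_k(x) / Σ_j π_j f_j(x).
Evaluate each component's likelihood at the observed value:
  p_Electronic = 0.664904
  p_Cosmic = 0.0899849
  p_Acoustic = 0.000800451
Weight by the priors:
  π_Electronic·p_Electronic = 0.22 × 0.664904 = 0.146279
  π_Cosmic·p_Cosmic = 0.22 × 0.0899849 = 0.0197967
  π_Acoustic·p_Acoustic = 0.56 × 0.000800451 = 0.000448253
Normaliser: 0.146279 + 0.0197967 + 0.000448253 = 0.166524
P(Source Electronic | 2.1 mV) = 0.146279 / 0.166524 ≈ 0.878

0.878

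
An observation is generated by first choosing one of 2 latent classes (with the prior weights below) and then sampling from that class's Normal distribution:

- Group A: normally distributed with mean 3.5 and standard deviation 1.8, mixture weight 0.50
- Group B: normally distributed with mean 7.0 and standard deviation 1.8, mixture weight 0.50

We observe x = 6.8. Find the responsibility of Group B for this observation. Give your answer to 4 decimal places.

Apply Bayes' rule: the posterior for each component is proportional to its prior times its likelihood at x.
Normal densities:
  p_A = 0.041284
  p_B = 0.220271
Weight by the priors:
  π_A·p_A = 0.50 × 0.041284 = 0.020642
  π_B·p_B = 0.50 × 0.220271 = 0.110135
Evidence: 0.020642 + 0.110135 = 0.130777
P(Group B | the observation) = 0.110135 / 0.130777 ≈ 0.8422

0.8422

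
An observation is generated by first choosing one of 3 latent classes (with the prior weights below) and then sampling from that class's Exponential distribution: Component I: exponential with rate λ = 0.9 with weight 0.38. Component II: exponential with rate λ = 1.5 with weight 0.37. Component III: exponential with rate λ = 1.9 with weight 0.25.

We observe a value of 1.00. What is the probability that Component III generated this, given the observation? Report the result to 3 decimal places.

0.213

The responsibility of component k is P(Z=k) f_k(x) divided by Σ_j P(Z=j) f_j(x).
Evaluate each component's likelihood at the observed value:
  f_I = 0.9·e^(−0.9·1.00) = 0.9·e^(−0.9000) = 0.365913
  f_II = 1.5·e^(−1.5·1.00) = 1.5·e^(−1.5000) = 0.334695
  f_III = 1.9·e^(−1.9·1.00) = 1.9·e^(−1.9000) = 0.28418
Weight by the priors:
  P(Z=I)·f_I = 0.38 × 0.365913 = 0.139047
  P(Z=II)·f_II = 0.37 × 0.334695 = 0.123837
  P(Z=III)·f_III = 0.25 × 0.28418 = 0.0710451
Marginal: 0.139047 + 0.123837 + 0.0710451 = 0.333929
P(Component III | 1.00) ≈ 0.213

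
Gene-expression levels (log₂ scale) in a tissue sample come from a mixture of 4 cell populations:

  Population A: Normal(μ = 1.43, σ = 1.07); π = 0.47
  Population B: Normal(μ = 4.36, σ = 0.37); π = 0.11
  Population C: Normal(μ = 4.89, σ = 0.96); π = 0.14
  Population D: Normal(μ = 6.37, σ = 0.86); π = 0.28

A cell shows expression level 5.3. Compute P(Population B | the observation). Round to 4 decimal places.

Posterior ∝ prior × likelihood, so P(k | x) ∝ π_k f_k(x); normalise over all components.
Normal densities:
  p_A = 0.00053819
  p_B = 0.0427725
  p_C = 0.379342
  p_D = 0.213928
Unnormalised posteriors:
  π_A·p_A = 0.47 × 0.00053819 = 0.000252949
  π_B·p_B = 0.11 × 0.0427725 = 0.00470498
  π_C·p_C = 0.14 × 0.379342 = 0.0531079
  π_D·p_D = 0.28 × 0.213928 = 0.0598999
Marginal: 0.000252949 + 0.00470498 + 0.0531079 + 0.0598999 = 0.117966
P(Population B | the observation) = 0.00470498 / 0.117966 ≈ 0.0399

0.0399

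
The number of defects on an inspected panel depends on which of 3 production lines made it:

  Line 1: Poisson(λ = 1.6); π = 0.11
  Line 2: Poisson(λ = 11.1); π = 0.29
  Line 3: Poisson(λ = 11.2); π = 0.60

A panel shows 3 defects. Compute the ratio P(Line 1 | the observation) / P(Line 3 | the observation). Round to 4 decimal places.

Only the two components matter; the odds are (P(Z=i) f_i(x)) / (P(Z=j) f_j(x)).
Evaluate each component's likelihood at the observed value:
  L_1 = e^(−1.6)·1.6^3/3! = 0.137828
  L_2 = e^(−11.1)·11.1^3/3! = 0.00344468
  L_3 = e^(−11.2)·11.2^3/3! = 0.00320188
0.0151611 / 0.00192113 ≈ 7.8918

7.8918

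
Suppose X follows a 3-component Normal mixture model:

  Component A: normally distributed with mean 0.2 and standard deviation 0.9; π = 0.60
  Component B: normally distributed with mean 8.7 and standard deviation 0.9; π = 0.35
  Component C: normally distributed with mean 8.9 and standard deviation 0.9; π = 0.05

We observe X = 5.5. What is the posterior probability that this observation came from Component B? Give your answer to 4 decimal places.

By Bayes' theorem, P(k | x) = π_k f_k(x) / Σ_j π_j f_j(x).
Evaluate each component's likelihood at the observed value:
  p_A = (1/(0.9·√(2π)))·exp(−(5.5−0.2)²/(2·0.9²)) = 0.443269·exp(-17.33951) = 1.30682e-08
  p_B = (1/(0.9·√(2π)))·exp(−(5.5−8.7)²/(2·0.9²)) = 0.443269·exp(-6.32099) = 0.000797072
  p_C = (1/(0.9·√(2π)))·exp(−(5.5−8.9)²/(2·0.9²)) = 0.443269·exp(-7.13580) = 0.000352881
Prior × likelihood for each component:
  π_A·p_A = 0.60 × 1.30682e-08 = 7.84092e-09
  π_B·p_B = 0.35 × 0.000797072 = 0.000278975
  π_C·p_C = 0.05 × 0.000352881 = 1.7644e-05
Evidence: 7.84092e-09 + 0.000278975 + 1.7644e-05 = 0.000296627
P(Component B | data) ≈ 0.9405

0.9405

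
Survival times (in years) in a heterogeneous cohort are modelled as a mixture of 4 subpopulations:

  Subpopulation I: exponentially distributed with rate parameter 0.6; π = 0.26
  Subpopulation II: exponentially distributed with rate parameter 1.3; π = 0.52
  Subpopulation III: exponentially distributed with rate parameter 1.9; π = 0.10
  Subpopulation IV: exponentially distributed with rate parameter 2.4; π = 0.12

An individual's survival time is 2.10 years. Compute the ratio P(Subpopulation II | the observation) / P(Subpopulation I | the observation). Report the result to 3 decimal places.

0.996

The posterior odds equal the prior odds times the likelihood ratio: (π_i/π_j)·(f_i(x)/f_j(x)).
Evaluate each component's likelihood at the observed value:
  f_I = 0.170192
  f_II = 0.0847851
  f_III = 0.0351495
  f_IV = 0.015537
Odds = (0.52/0.26) × (0.0847851/0.170192) = 2 × 0.498172 ≈ 0.996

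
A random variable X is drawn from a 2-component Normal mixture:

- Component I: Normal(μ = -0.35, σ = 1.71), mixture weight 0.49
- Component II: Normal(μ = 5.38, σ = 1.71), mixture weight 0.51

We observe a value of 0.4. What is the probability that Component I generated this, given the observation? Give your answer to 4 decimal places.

Apply Bayes' rule: the posterior for each component is proportional to its prior times its likelihood at x.
Evaluate each component's likelihood at the observed value:
  p_I = (1/(1.71·√(2π)))·exp(−(0.4−-0.35)²/(2·1.71²)) = 0.233300·exp(-0.09618) = 0.211905
  p_II = (1/(1.71·√(2π)))·exp(−(0.4−5.38)²/(2·1.71²)) = 0.233300·exp(-4.24069) = 0.00335897
Prior × likelihood for each component:
  π_I·p_I = 0.49 × 0.211905 = 0.103834
  π_II·p_II = 0.51 × 0.00335897 = 0.00171307
Normaliser: 0.103834 + 0.00171307 = 0.105547
P(Component I | 0.4) ≈ 0.9838

0.9838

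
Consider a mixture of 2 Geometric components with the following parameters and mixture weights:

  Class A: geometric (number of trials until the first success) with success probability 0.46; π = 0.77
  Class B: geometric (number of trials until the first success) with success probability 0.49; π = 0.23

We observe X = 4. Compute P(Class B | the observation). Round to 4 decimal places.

Apply Bayes' rule: the posterior for each component is proportional to its prior times its likelihood at x.
Component likelihoods at x = 4:
  L_A = 0.0724334
  L_B = 0.064999
Unnormalised posteriors:
  π_A·L_A = 0.77 × 0.0724334 = 0.0557737
  π_B·L_B = 0.23 × 0.064999 = 0.0149498
Marginal: 0.0557737 + 0.0149498 = 0.0707235
Responsibility of Class B: 0.0149498 / 0.0707235 ≈ 0.2114

0.2114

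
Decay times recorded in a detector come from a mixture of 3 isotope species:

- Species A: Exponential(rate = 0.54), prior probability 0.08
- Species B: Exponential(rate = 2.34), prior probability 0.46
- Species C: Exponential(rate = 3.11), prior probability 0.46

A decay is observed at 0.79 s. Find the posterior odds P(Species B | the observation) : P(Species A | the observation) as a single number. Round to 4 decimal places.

6.0107

The posterior odds equal the prior odds times the likelihood ratio: (P(Z=i)/P(Z=j))·(f_i(x)/f_j(x)).
Evaluate each component's likelihood at the observed value:
  L_A = 0.54·e^(−0.54·0.79) = 0.54·e^(−0.4266) = 0.352471
  L_B = 2.34·e^(−2.34·0.79) = 2.34·e^(−1.8486) = 0.36845
  L_C = 3.11·e^(−3.11·0.79) = 3.11·e^(−2.4569) = 0.266528
0.169487 / 0.0281977 ≈ 6.0107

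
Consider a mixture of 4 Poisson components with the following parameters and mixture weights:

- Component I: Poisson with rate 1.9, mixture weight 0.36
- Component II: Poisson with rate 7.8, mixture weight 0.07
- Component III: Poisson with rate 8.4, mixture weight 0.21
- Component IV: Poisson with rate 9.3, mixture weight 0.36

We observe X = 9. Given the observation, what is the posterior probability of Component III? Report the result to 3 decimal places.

0.327

Apply Bayes' rule: the posterior for each component is proportional to its prior times its likelihood at x.
Poisson probabilities:
  L_I = 0.000133003
  L_II = 0.120668
  L_III = 0.129026
  L_IV = 0.131113
Multiply by the mixture weights:
  P(Z=I)·L_I = 0.36 × 0.000133003 = 4.78809e-05
  P(Z=II)·L_II = 0.07 × 0.120668 = 0.00844675
  P(Z=III)·L_III = 0.21 × 0.129026 = 0.0270954
  P(Z=IV)·L_IV = 0.36 × 0.131113 = 0.0472006
Normaliser: 4.78809e-05 + 0.00844675 + 0.0270954 + 0.0472006 = 0.0827906
P(Component III | the observation) ≈ 0.327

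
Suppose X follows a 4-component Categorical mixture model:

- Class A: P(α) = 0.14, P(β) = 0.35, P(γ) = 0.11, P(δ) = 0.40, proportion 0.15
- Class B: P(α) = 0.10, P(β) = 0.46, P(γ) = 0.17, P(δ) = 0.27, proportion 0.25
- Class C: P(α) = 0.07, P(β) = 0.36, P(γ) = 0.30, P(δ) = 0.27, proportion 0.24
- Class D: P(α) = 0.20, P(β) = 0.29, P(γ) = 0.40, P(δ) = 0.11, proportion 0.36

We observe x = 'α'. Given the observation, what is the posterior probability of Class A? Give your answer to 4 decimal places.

0.1558

P(component k | x) = P(Z=k)·f_k(x) / marginal(x), where marginal(x) = Σ_j P(Z=j)·f_j(x).
Evaluate each component's likelihood at the observed value:
  L_A = 0.14
  L_B = 0.1
  L_C = 0.07
  L_D = 0.2
Unnormalised posteriors:
  P(Z=A)·L_A = 0.15 × 0.14 = 0.021
  P(Z=B)·L_B = 0.25 × 0.1 = 0.025
  P(Z=C)·L_C = 0.24 × 0.07 = 0.0168
  P(Z=D)·L_D = 0.36 × 0.2 = 0.072
Denominator: 0.021 + 0.025 + 0.0168 + 0.072 = 0.1348
Responsibility of Class A: 0.021 / 0.1348 ≈ 0.1558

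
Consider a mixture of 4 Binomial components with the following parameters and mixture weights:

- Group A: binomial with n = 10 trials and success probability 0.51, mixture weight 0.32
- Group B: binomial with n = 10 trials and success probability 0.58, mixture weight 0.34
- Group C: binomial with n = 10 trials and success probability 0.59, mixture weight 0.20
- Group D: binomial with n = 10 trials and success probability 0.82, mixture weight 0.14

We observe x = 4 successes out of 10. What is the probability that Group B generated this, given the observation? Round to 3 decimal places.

P(component k | x) = π_k·f_k(x) / marginal(x), where marginal(x) = Σ_j π_j·f_j(x).
Evaluate each component's likelihood at the observed value:
  L_A = C(10,4)·0.51^4·0.49^6 = 210·0.067652·0.0138413 = 0.196642
  L_B = C(10,4)·0.58^4·0.42^6 = 210·0.113165·0.00548903 = 0.130445
  L_C = C(10,4)·0.59^4·0.41^6 = 210·0.121174·0.0047501 = 0.120873
  L_D = C(10,4)·0.82^4·0.18^6 = 210·0.452122·3.40122e-05 = 0.00322931
Weight by the priors:
  π_A·L_A = 0.32 × 0.196642 = 0.0629255
  π_B·L_B = 0.34 × 0.130445 = 0.0443513
  π_C·L_C = 0.20 × 0.120873 = 0.0241747
  π_D·L_D = 0.14 × 0.00322931 = 0.000452103
Marginal: 0.0629255 + 0.0443513 + 0.0241747 + 0.000452103 = 0.131903
So the posterior for Group B is 0.0443513 / 0.131903 ≈ 0.336.

0.336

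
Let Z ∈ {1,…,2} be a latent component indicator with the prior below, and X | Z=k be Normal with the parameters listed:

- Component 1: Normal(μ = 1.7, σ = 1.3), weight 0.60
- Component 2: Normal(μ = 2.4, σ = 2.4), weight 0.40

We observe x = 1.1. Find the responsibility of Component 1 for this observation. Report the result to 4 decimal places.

P(component k | x) = π_k·f_k(x) / marginal(x), where marginal(x) = Σ_j π_j·f_j(x).
Normal densities:
  L_1 = 0.275874
  L_2 = 0.143545
Prior × likelihood for each component:
  π_1·L_1 = 0.60 × 0.275874 = 0.165524
  π_2·L_2 = 0.40 × 0.143545 = 0.0574179
Denominator: 0.165524 + 0.0574179 = 0.222942
P(Component 1 | x) = 0.165524 / 0.222942 ≈ 0.7425

0.7425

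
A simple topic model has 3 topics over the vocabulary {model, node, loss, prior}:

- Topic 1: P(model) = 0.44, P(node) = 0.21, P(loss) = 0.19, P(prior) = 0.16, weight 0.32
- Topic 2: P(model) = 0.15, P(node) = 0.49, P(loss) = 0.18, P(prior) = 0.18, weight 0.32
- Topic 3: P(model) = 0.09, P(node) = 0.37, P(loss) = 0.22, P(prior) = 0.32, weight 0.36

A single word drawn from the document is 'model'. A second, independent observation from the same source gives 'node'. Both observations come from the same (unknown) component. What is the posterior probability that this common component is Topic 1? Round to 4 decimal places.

The responsibility of component k is P(Z=k) f_k(x) divided by Σ_j P(Z=j) f_j(x).
Since both observations come from the same component, the likelihood for component k is f_k(x₁)·f_k(x₂).
  p_1 = [P(model | comp) = 0.44] × [0.21] = 0.0924
  p_2 = [P(model | comp) = 0.15] × [0.49] = 0.0735
  p_3 = [P(model | comp) = 0.09] × [0.37] = 0.0333
Weight by the priors:
  P(Z=1)·p_1 = 0.32 × 0.0924 = 0.029568
  P(Z=2)·p_2 = 0.32 × 0.0735 = 0.02352
  P(Z=3)·p_3 = 0.36 × 0.0333 = 0.011988
Normaliser: 0.029568 + 0.02352 + 0.011988 = 0.065076
So the posterior for Topic 1 is 0.029568 / 0.065076 ≈ 0.4544.

0.4544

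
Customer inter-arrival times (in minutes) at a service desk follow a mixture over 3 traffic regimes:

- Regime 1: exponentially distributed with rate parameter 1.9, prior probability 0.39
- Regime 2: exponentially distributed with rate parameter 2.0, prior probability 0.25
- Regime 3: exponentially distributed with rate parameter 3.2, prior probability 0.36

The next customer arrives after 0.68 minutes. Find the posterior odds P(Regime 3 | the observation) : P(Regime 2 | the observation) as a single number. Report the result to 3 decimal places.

1.019

Posterior odds = (π_i f_i(x)) / (π_j f_j(x)); the normalising sum cancels.
Component likelihoods at x = 0.68 minutes:
  f_1 = 1.9·e^(−1.9·0.68) = 1.9·e^(−1.2920) = 0.52197
  f_2 = 2.0·e^(−2.0·0.68) = 2.0·e^(−1.3600) = 0.513322
  f_3 = 3.2·e^(−3.2·0.68) = 3.2·e^(−2.1760) = 0.363183
0.130746 / 0.12833 ≈ 1.019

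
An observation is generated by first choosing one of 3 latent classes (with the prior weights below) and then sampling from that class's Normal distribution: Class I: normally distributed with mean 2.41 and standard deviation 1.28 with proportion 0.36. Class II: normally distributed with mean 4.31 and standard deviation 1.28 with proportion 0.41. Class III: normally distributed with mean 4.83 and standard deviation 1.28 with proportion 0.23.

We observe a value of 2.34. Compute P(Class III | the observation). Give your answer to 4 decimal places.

0.0667

The responsibility of component k is P(Z=k) f_k(x) divided by Σ_j P(Z=j) f_j(x).
Evaluate each component's likelihood at the observed value:
  f_I = 0.311208
  f_II = 0.0953544
  f_III = 0.0469854
Multiply by the mixture weights:
  P(Z=I)·f_I = 0.36 × 0.311208 = 0.112035
  P(Z=II)·f_II = 0.41 × 0.0953544 = 0.0390953
  P(Z=III)·f_III = 0.23 × 0.0469854 = 0.0108066
Normaliser: 0.112035 + 0.0390953 + 0.0108066 = 0.161937
So the posterior for Class III is 0.0108066 / 0.161937 ≈ 0.0667.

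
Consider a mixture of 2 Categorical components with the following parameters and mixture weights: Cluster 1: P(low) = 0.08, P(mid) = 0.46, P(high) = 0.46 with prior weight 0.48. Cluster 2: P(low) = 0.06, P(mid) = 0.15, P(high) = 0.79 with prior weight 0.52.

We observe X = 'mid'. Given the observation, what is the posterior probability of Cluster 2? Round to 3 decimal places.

The responsibility of component k is P(Z=k) f_k(x) divided by Σ_j P(Z=j) f_j(x).
Categorical probabilities:
  p_1 = 0.46
  p_2 = 0.15
Weight by the priors:
  P(Z=1)·p_1 = 0.48 × 0.46 = 0.2208
  P(Z=2)·p_2 = 0.52 × 0.15 = 0.078
Normaliser: 0.2208 + 0.078 = 0.2988
So the posterior for Cluster 2 is 0.078 / 0.2988 ≈ 0.261.

0.261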